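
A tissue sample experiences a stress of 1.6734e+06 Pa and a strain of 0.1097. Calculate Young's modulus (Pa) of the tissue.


E = stress / strain
E = 1.6734e+06 / 0.1097
E = 1.5254e+07


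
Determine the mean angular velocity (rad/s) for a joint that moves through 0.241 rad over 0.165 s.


omega = delta_theta / delta_t
omega = 0.241 / 0.165
omega = 1.4606


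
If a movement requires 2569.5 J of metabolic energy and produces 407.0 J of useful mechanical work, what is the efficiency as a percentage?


eta = (W_mech / E_meta) * 100
eta = (407.0 / 2569.5) * 100
ratio = 0.1584
eta = 15.8397


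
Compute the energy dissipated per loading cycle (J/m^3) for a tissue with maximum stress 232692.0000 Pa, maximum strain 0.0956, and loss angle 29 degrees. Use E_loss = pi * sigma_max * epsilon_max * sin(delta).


E_loss = pi * sigma_max * epsilon_max * sin(delta)
delta = 29 deg = 0.5061 rad
sin(delta) = 0.4848
E_loss = pi * 232692.0000 * 0.0956 * 0.4848
E_loss = 33881.3297


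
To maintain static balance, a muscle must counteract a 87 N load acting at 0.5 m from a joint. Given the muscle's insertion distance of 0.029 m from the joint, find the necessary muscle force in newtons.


F_muscle = W * d_load / d_muscle
F_muscle = 87 * 0.5 / 0.029
Numerator = 43.5000
F_muscle = 1500.0000


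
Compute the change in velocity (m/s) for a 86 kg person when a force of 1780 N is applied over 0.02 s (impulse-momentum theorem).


J = F * dt = 1780 * 0.02 = 35.6000 N*s
delta_v = J / m
delta_v = 35.6000 / 86
delta_v = 0.4140


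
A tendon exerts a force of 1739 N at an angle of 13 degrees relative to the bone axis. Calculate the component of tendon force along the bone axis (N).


F_eff = F_tendon * cos(theta)
theta = 13 deg = 0.2269 rad
cos(theta) = 0.9744
F_eff = 1739 * 0.9744
F_eff = 1694.4295


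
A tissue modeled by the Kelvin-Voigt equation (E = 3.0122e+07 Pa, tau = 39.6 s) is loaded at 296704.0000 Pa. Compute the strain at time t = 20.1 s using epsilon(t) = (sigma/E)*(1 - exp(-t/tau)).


epsilon(t) = (sigma/E) * (1 - exp(-t/tau))
sigma/E = 296704.0000 / 3.0122e+07 = 0.0099
exp(-t/tau) = exp(-20.1 / 39.6) = 0.6020
epsilon = 0.0099 * (1 - 0.6020)
epsilon = 0.0039


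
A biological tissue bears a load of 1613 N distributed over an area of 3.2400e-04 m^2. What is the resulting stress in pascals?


stress = F / A
stress = 1613 / 3.2400e-04
stress = 4.9784e+06


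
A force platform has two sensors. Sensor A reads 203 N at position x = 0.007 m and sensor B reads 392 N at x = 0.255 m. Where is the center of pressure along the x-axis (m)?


COP_x = (F1*x1 + F2*x2) / (F1 + F2)
COP_x = (203*0.007 + 392*0.255) / (203 + 392)
Numerator = 101.3810
Denominator = 595
COP_x = 0.1704


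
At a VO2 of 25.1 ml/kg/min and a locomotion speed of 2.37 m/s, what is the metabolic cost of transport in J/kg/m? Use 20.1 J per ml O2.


Power per kg = VO2 * 20.1 / 60
Power per kg = 25.1 * 20.1 / 60 = 8.4085 W/kg
Cost = power_per_kg / speed
Cost = 8.4085 / 2.37
Cost = 3.5479


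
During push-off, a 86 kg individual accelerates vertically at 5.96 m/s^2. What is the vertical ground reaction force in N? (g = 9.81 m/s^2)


GRF = m * (g + a)
GRF = 86 * (9.81 + 5.96)
GRF = 86 * 15.7700
GRF = 1356.2200


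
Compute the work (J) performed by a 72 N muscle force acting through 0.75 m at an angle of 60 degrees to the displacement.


W = F * d * cos(theta)
theta = 60 deg = 1.0472 rad
cos(theta) = 0.5000
W = 72 * 0.75 * 0.5000
W = 27.0000


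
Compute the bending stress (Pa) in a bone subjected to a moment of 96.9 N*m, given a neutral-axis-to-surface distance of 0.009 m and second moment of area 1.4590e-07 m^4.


sigma = M * c / I
sigma = 96.9 * 0.009 / 1.4590e-07
M * c = 0.8721
sigma = 5.9774e+06


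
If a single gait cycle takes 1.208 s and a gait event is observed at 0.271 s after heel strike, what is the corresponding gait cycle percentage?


pct = (event_time / cycle_time) * 100
pct = (0.271 / 1.208) * 100
ratio = 0.2243
pct = 22.4338


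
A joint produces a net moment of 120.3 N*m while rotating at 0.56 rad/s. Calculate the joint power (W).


P = M * omega
P = 120.3 * 0.56
P = 67.3680


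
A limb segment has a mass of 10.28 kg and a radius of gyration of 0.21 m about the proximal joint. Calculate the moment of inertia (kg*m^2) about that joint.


I = m * k^2
I = 10.28 * 0.21^2
k^2 = 0.0441
I = 0.4533


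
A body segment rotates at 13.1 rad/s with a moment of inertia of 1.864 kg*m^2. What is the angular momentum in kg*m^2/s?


L = I * omega
L = 1.864 * 13.1
L = 24.4184


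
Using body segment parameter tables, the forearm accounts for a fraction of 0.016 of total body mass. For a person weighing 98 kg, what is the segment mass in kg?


m_segment = body_mass * fraction
m_segment = 98 * 0.016
m_segment = 1.5680


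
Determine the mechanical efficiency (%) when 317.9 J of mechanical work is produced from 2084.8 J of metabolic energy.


eta = (W_mech / E_meta) * 100
eta = (317.9 / 2084.8) * 100
ratio = 0.1525
eta = 15.2485


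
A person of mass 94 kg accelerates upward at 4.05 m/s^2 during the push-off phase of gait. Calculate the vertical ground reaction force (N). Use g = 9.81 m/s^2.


GRF = m * (g + a)
GRF = 94 * (9.81 + 4.05)
GRF = 94 * 13.8600
GRF = 1302.8400


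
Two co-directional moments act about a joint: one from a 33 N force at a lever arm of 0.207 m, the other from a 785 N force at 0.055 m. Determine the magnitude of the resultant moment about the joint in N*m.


M = F1 * d1 + F2 * d2
M = 33 * 0.207 + 785 * 0.055
M = 6.8310 + 43.1750
M = 50.0060


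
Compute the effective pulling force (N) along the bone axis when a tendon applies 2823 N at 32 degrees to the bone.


F_eff = F_tendon * cos(theta)
theta = 32 deg = 0.5585 rad
cos(theta) = 0.8480
F_eff = 2823 * 0.8480
F_eff = 2394.0398


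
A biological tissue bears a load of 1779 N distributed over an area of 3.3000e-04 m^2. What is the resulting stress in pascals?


stress = F / A
stress = 1779 / 3.3000e-04
stress = 5.3909e+06


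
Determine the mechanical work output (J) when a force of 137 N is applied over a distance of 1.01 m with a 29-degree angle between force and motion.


W = F * d * cos(theta)
theta = 29 deg = 0.5061 rad
cos(theta) = 0.8746
W = 137 * 1.01 * 0.8746
W = 121.0211


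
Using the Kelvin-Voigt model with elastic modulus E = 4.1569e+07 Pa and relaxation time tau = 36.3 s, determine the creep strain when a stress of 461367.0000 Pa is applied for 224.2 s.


epsilon(t) = (sigma/E) * (1 - exp(-t/tau))
sigma/E = 461367.0000 / 4.1569e+07 = 0.0111
exp(-t/tau) = exp(-224.2 / 36.3) = 0.0021
epsilon = 0.0111 * (1 - 0.0021)
epsilon = 0.0111


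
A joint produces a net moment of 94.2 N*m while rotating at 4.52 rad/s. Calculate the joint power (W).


P = M * omega
P = 94.2 * 4.52
P = 425.7840


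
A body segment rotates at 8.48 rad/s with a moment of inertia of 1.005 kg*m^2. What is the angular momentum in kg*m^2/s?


L = I * omega
L = 1.005 * 8.48
L = 8.5224


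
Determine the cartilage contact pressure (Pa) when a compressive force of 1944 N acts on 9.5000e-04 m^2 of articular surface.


P = F / A
P = 1944 / 9.5000e-04
P = 2.0463e+06


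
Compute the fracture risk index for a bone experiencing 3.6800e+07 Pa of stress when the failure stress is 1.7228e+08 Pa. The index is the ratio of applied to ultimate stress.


FRI = applied / ultimate
FRI = 3.6800e+07 / 1.7228e+08
FRI = 0.2136


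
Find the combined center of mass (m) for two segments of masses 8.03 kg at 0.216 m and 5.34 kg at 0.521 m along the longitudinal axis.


COM = (m1*x1 + m2*x2) / (m1 + m2)
COM = (8.03*0.216 + 5.34*0.521) / (8.03 + 5.34)
Numerator = 4.5166
Denominator = 13.3700
COM = 0.3378


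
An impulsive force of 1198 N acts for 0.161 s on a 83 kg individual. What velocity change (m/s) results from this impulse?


J = F * dt = 1198 * 0.161 = 192.8780 N*s
delta_v = J / m
delta_v = 192.8780 / 83
delta_v = 2.3238


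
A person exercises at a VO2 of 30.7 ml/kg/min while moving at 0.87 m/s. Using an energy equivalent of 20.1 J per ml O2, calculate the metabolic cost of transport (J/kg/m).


Power per kg = VO2 * 20.1 / 60
Power per kg = 30.7 * 20.1 / 60 = 10.2845 W/kg
Cost = power_per_kg / speed
Cost = 10.2845 / 0.87
Cost = 11.8213


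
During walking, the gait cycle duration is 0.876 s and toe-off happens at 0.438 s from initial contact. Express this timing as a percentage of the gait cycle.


pct = (event_time / cycle_time) * 100
pct = (0.438 / 0.876) * 100
ratio = 0.5000
pct = 50.0000


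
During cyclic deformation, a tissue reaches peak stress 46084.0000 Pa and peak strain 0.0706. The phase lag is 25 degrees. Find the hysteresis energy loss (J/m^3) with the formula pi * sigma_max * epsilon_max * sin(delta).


E_loss = pi * sigma_max * epsilon_max * sin(delta)
delta = 25 deg = 0.4363 rad
sin(delta) = 0.4226
E_loss = pi * 46084.0000 * 0.0706 * 0.4226
E_loss = 4319.6942


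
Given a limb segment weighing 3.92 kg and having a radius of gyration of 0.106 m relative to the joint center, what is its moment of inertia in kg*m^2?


I = m * k^2
I = 3.92 * 0.106^2
k^2 = 0.0112
I = 0.0440


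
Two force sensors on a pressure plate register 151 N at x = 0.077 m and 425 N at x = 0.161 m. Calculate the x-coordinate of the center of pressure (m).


COP_x = (F1*x1 + F2*x2) / (F1 + F2)
COP_x = (151*0.077 + 425*0.161) / (151 + 425)
Numerator = 80.0520
Denominator = 576
COP_x = 0.1390


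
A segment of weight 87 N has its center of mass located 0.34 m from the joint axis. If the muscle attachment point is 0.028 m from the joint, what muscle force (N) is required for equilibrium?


F_muscle = W * d_load / d_muscle
F_muscle = 87 * 0.34 / 0.028
Numerator = 29.5800
F_muscle = 1056.4286


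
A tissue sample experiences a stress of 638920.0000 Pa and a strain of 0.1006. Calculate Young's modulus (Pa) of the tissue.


E = stress / strain
E = 638920.0000 / 0.1006
E = 6.3511e+06


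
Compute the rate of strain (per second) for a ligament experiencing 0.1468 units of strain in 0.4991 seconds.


strain_rate = delta_strain / delta_t
strain_rate = 0.1468 / 0.4991
strain_rate = 0.2941


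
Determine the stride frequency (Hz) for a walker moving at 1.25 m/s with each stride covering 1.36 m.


f = v / stride_length
f = 1.25 / 1.36
f = 0.9191


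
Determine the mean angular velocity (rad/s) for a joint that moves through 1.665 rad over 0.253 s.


omega = delta_theta / delta_t
omega = 1.665 / 0.253
omega = 6.5810


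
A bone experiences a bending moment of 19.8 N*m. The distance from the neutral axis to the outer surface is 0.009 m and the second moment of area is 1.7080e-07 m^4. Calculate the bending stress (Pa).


sigma = M * c / I
sigma = 19.8 * 0.009 / 1.7080e-07
M * c = 0.1782
sigma = 1.0433e+06


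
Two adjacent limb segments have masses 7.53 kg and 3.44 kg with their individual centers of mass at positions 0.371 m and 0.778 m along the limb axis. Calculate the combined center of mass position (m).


COM = (m1*x1 + m2*x2) / (m1 + m2)
COM = (7.53*0.371 + 3.44*0.778) / (7.53 + 3.44)
Numerator = 5.4700
Denominator = 10.9700
COM = 0.4986


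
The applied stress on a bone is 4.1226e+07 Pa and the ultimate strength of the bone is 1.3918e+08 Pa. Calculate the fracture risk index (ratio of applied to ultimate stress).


FRI = applied / ultimate
FRI = 4.1226e+07 / 1.3918e+08
FRI = 0.2962


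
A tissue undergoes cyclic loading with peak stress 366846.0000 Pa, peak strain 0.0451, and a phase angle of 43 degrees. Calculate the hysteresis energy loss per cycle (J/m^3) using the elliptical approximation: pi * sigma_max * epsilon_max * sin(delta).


E_loss = pi * sigma_max * epsilon_max * sin(delta)
delta = 43 deg = 0.7505 rad
sin(delta) = 0.6820
E_loss = pi * 366846.0000 * 0.0451 * 0.6820
E_loss = 35448.1466


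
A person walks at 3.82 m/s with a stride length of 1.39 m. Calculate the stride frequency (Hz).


f = v / stride_length
f = 3.82 / 1.39
f = 2.7482


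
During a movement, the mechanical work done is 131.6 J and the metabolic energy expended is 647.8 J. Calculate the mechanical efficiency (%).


eta = (W_mech / E_meta) * 100
eta = (131.6 / 647.8) * 100
ratio = 0.2031
eta = 20.3149


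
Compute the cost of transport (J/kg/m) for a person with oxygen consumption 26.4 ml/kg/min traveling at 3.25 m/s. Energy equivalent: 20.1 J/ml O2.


Power per kg = VO2 * 20.1 / 60
Power per kg = 26.4 * 20.1 / 60 = 8.8440 W/kg
Cost = power_per_kg / speed
Cost = 8.8440 / 3.25
Cost = 2.7212


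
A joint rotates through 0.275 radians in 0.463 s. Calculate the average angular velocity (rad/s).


omega = delta_theta / delta_t
omega = 0.275 / 0.463
omega = 0.5940


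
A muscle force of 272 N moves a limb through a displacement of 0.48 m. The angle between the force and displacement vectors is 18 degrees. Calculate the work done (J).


W = F * d * cos(theta)
theta = 18 deg = 0.3142 rad
cos(theta) = 0.9511
W = 272 * 0.48 * 0.9511
W = 124.1699


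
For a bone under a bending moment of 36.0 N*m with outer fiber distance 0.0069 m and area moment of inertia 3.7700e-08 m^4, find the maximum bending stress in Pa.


sigma = M * c / I
sigma = 36.0 * 0.0069 / 3.7700e-08
M * c = 0.2484
sigma = 6.5889e+06


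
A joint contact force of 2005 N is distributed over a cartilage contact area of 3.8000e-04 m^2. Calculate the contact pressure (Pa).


P = F / A
P = 2005 / 3.8000e-04
P = 5.2763e+06


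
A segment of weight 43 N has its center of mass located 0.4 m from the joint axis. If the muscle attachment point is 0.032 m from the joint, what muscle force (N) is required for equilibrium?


F_muscle = W * d_load / d_muscle
F_muscle = 43 * 0.4 / 0.032
Numerator = 17.2000
F_muscle = 537.5000


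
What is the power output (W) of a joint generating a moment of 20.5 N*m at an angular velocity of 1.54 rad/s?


P = M * omega
P = 20.5 * 1.54
P = 31.5700


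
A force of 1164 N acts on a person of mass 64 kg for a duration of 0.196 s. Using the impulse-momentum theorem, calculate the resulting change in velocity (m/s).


J = F * dt = 1164 * 0.196 = 228.1440 N*s
delta_v = J / m
delta_v = 228.1440 / 64
delta_v = 3.5648


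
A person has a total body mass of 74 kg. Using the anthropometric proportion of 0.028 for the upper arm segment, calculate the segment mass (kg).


m_segment = body_mass * fraction
m_segment = 74 * 0.028
m_segment = 2.0720


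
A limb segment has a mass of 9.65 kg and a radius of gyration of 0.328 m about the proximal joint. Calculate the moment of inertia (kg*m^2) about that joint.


I = m * k^2
I = 9.65 * 0.328^2
k^2 = 0.1076
I = 1.0382


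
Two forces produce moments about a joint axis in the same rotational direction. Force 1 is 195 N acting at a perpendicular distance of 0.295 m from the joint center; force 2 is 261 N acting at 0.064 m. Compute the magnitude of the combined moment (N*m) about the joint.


M = F1 * d1 + F2 * d2
M = 195 * 0.295 + 261 * 0.064
M = 57.5250 + 16.7040
M = 74.2290


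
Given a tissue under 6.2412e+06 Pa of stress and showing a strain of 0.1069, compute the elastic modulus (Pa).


E = stress / strain
E = 6.2412e+06 / 0.1069
E = 5.8384e+07


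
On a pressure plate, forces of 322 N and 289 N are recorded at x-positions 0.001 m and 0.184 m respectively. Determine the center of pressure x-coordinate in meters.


COP_x = (F1*x1 + F2*x2) / (F1 + F2)
COP_x = (322*0.001 + 289*0.184) / (322 + 289)
Numerator = 53.4980
Denominator = 611
COP_x = 0.0876


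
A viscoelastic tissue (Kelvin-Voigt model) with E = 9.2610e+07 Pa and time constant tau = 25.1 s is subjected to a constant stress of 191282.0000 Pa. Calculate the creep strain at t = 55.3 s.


epsilon(t) = (sigma/E) * (1 - exp(-t/tau))
sigma/E = 191282.0000 / 9.2610e+07 = 0.0021
exp(-t/tau) = exp(-55.3 / 25.1) = 0.1105
epsilon = 0.0021 * (1 - 0.1105)
epsilon = 0.0018


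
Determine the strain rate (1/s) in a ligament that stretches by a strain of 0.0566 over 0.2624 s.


strain_rate = delta_strain / delta_t
strain_rate = 0.0566 / 0.2624
strain_rate = 0.2157


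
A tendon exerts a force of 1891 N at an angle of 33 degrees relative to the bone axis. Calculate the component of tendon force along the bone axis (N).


F_eff = F_tendon * cos(theta)
theta = 33 deg = 0.5760 rad
cos(theta) = 0.8387
F_eff = 1891 * 0.8387
F_eff = 1585.9260


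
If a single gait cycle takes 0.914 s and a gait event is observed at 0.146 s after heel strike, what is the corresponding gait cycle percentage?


pct = (event_time / cycle_time) * 100
pct = (0.146 / 0.914) * 100
ratio = 0.1597
pct = 15.9737


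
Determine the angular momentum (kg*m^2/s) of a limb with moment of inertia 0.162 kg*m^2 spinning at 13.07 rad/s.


L = I * omega
L = 0.162 * 13.07
L = 2.1173


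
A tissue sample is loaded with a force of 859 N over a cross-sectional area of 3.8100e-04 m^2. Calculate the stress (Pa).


stress = F / A
stress = 859 / 3.8100e-04
stress = 2.2546e+06


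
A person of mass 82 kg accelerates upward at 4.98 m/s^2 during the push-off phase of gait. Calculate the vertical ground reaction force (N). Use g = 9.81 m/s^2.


GRF = m * (g + a)
GRF = 82 * (9.81 + 4.98)
GRF = 82 * 14.7900
GRF = 1212.7800


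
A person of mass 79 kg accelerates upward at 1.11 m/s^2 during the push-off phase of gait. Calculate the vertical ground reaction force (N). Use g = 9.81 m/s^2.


GRF = m * (g + a)
GRF = 79 * (9.81 + 1.11)
GRF = 79 * 10.9200
GRF = 862.6800


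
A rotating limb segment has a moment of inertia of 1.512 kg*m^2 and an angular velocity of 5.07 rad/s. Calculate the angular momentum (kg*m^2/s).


L = I * omega
L = 1.512 * 5.07
L = 7.6658


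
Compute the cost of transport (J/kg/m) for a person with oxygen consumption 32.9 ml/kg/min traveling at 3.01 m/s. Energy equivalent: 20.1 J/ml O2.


Power per kg = VO2 * 20.1 / 60
Power per kg = 32.9 * 20.1 / 60 = 11.0215 W/kg
Cost = power_per_kg / speed
Cost = 11.0215 / 3.01
Cost = 3.6616


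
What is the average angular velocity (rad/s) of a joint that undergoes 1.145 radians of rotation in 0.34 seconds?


omega = delta_theta / delta_t
omega = 1.145 / 0.34
omega = 3.3676


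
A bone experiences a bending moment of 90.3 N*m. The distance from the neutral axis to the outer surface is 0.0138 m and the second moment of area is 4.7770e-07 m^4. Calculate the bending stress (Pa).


sigma = M * c / I
sigma = 90.3 * 0.0138 / 4.7770e-07
M * c = 1.2461
sigma = 2.6086e+06


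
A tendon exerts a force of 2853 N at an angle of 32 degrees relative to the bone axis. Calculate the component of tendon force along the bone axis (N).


F_eff = F_tendon * cos(theta)
theta = 32 deg = 0.5585 rad
cos(theta) = 0.8480
F_eff = 2853 * 0.8480
F_eff = 2419.4812


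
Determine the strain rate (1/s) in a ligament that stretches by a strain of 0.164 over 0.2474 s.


strain_rate = delta_strain / delta_t
strain_rate = 0.164 / 0.2474
strain_rate = 0.6629


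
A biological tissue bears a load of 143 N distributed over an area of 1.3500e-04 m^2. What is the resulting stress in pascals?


stress = F / A
stress = 143 / 1.3500e-04
stress = 1.0593e+06


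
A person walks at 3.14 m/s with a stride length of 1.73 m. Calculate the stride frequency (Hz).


f = v / stride_length
f = 3.14 / 1.73
f = 1.8150


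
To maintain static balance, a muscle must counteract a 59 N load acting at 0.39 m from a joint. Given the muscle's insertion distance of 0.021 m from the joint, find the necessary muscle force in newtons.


F_muscle = W * d_load / d_muscle
F_muscle = 59 * 0.39 / 0.021
Numerator = 23.0100
F_muscle = 1095.7143


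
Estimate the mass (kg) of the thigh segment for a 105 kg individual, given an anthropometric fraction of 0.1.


m_segment = body_mass * fraction
m_segment = 105 * 0.1
m_segment = 10.5000


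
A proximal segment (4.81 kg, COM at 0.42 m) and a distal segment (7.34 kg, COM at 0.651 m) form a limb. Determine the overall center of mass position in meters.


COM = (m1*x1 + m2*x2) / (m1 + m2)
COM = (4.81*0.42 + 7.34*0.651) / (4.81 + 7.34)
Numerator = 6.7985
Denominator = 12.1500
COM = 0.5596


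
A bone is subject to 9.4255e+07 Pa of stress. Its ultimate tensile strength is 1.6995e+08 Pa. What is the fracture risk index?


FRI = applied / ultimate
FRI = 9.4255e+07 / 1.6995e+08
FRI = 0.5546


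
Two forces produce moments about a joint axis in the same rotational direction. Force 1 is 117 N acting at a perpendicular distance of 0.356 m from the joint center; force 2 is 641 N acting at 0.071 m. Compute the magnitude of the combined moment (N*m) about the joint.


M = F1 * d1 + F2 * d2
M = 117 * 0.356 + 641 * 0.071
M = 41.6520 + 45.5110
M = 87.1630


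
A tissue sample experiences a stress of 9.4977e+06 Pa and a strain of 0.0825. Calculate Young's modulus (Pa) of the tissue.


E = stress / strain
E = 9.4977e+06 / 0.0825
E = 1.1512e+08


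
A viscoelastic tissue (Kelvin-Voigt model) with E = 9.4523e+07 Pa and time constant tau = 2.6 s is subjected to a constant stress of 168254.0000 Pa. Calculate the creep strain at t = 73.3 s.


epsilon(t) = (sigma/E) * (1 - exp(-t/tau))
sigma/E = 168254.0000 / 9.4523e+07 = 0.0018
exp(-t/tau) = exp(-73.3 / 2.6) = 5.7047e-13
epsilon = 0.0018 * (1 - 5.7047e-13)
epsilon = 0.0018


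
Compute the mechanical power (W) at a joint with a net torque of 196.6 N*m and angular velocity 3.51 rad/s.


P = M * omega
P = 196.6 * 3.51
P = 690.0660


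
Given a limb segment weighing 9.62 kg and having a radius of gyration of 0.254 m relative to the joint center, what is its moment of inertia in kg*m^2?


I = m * k^2
I = 9.62 * 0.254^2
k^2 = 0.0645
I = 0.6206


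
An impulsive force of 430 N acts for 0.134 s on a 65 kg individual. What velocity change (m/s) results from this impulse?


J = F * dt = 430 * 0.134 = 57.6200 N*s
delta_v = J / m
delta_v = 57.6200 / 65
delta_v = 0.8865


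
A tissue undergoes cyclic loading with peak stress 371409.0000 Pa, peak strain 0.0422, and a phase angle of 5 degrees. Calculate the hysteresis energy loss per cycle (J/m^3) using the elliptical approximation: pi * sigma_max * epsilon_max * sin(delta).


E_loss = pi * sigma_max * epsilon_max * sin(delta)
delta = 5 deg = 0.0873 rad
sin(delta) = 0.0872
E_loss = pi * 371409.0000 * 0.0422 * 0.0872
E_loss = 4291.5162


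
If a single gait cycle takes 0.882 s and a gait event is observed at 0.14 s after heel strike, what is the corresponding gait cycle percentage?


pct = (event_time / cycle_time) * 100
pct = (0.14 / 0.882) * 100
ratio = 0.1587
pct = 15.8730


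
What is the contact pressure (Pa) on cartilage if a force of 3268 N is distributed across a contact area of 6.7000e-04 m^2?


P = F / A
P = 3268 / 6.7000e-04
P = 4.8776e+06


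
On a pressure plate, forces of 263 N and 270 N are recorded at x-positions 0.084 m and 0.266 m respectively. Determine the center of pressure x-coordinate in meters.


COP_x = (F1*x1 + F2*x2) / (F1 + F2)
COP_x = (263*0.084 + 270*0.266) / (263 + 270)
Numerator = 93.9120
Denominator = 533
COP_x = 0.1762


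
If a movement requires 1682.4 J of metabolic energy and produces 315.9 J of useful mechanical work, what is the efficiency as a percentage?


eta = (W_mech / E_meta) * 100
eta = (315.9 / 1682.4) * 100
ratio = 0.1878
eta = 18.7767


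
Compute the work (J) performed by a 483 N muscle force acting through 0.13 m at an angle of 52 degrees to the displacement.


W = F * d * cos(theta)
theta = 52 deg = 0.9076 rad
cos(theta) = 0.6157
W = 483 * 0.13 * 0.6157
W = 38.6574


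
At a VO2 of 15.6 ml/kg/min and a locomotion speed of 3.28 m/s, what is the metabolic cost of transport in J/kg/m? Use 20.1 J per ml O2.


Power per kg = VO2 * 20.1 / 60
Power per kg = 15.6 * 20.1 / 60 = 5.2260 W/kg
Cost = power_per_kg / speed
Cost = 5.2260 / 3.28
Cost = 1.5933


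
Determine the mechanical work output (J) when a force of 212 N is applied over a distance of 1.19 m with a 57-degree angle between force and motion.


W = F * d * cos(theta)
theta = 57 deg = 0.9948 rad
cos(theta) = 0.5446
W = 212 * 1.19 * 0.5446
W = 137.4015


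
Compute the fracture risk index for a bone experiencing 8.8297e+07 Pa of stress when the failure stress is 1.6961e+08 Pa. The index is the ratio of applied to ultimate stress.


FRI = applied / ultimate
FRI = 8.8297e+07 / 1.6961e+08
FRI = 0.5206


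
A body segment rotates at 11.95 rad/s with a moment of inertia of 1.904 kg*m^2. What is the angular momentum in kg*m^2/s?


L = I * omega
L = 1.904 * 11.95
L = 22.7528


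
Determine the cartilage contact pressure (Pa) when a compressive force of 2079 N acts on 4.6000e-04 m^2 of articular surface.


P = F / A
P = 2079 / 4.6000e-04
P = 4.5196e+06


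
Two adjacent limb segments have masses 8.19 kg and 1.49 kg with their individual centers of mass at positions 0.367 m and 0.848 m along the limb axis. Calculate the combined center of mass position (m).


COM = (m1*x1 + m2*x2) / (m1 + m2)
COM = (8.19*0.367 + 1.49*0.848) / (8.19 + 1.49)
Numerator = 4.2692
Denominator = 9.6800
COM = 0.4410


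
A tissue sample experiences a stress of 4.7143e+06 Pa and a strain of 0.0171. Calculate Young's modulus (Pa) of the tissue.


E = stress / strain
E = 4.7143e+06 / 0.0171
E = 2.7569e+08


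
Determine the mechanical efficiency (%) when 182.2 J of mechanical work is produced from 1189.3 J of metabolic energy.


eta = (W_mech / E_meta) * 100
eta = (182.2 / 1189.3) * 100
ratio = 0.1532
eta = 15.3199


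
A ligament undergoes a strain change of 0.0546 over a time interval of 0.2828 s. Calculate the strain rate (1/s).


strain_rate = delta_strain / delta_t
strain_rate = 0.0546 / 0.2828
strain_rate = 0.1931


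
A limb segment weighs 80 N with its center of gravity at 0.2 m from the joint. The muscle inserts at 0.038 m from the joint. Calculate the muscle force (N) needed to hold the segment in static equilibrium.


F_muscle = W * d_load / d_muscle
F_muscle = 80 * 0.2 / 0.038
Numerator = 16.0000
F_muscle = 421.0526


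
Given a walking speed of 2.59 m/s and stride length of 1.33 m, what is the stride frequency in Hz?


f = v / stride_length
f = 2.59 / 1.33
f = 1.9474


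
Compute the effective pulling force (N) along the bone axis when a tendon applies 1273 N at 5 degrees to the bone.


F_eff = F_tendon * cos(theta)
theta = 5 deg = 0.0873 rad
cos(theta) = 0.9962
F_eff = 1273 * 0.9962
F_eff = 1268.1559


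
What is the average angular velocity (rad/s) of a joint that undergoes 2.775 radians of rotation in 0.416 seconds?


omega = delta_theta / delta_t
omega = 2.775 / 0.416
omega = 6.6707


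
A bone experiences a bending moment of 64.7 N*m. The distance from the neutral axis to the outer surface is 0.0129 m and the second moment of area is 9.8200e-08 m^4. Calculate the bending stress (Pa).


sigma = M * c / I
sigma = 64.7 * 0.0129 / 9.8200e-08
M * c = 0.8346
sigma = 8.4993e+06


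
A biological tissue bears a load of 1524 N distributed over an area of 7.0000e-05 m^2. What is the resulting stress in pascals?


stress = F / A
stress = 1524 / 7.0000e-05
stress = 2.1771e+07


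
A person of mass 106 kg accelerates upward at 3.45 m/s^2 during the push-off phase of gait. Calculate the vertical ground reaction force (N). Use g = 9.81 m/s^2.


GRF = m * (g + a)
GRF = 106 * (9.81 + 3.45)
GRF = 106 * 13.2600
GRF = 1405.5600


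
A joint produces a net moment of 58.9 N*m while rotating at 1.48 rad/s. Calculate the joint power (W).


P = M * omega
P = 58.9 * 1.48
P = 87.1720


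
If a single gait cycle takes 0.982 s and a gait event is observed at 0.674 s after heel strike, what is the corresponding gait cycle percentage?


pct = (event_time / cycle_time) * 100
pct = (0.674 / 0.982) * 100
ratio = 0.6864
pct = 68.6354


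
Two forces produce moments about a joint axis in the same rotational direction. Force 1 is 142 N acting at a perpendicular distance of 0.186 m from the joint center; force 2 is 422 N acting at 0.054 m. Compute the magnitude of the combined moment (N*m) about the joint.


M = F1 * d1 + F2 * d2
M = 142 * 0.186 + 422 * 0.054
M = 26.4120 + 22.7880
M = 49.2000


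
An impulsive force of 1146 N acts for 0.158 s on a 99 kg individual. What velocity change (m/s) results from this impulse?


J = F * dt = 1146 * 0.158 = 181.0680 N*s
delta_v = J / m
delta_v = 181.0680 / 99
delta_v = 1.8290


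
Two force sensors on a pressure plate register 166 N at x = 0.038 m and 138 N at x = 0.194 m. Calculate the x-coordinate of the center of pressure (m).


COP_x = (F1*x1 + F2*x2) / (F1 + F2)
COP_x = (166*0.038 + 138*0.194) / (166 + 138)
Numerator = 33.0800
Denominator = 304
COP_x = 0.1088


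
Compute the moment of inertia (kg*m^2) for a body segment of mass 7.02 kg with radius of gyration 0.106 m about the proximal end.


I = m * k^2
I = 7.02 * 0.106^2
k^2 = 0.0112
I = 0.0789


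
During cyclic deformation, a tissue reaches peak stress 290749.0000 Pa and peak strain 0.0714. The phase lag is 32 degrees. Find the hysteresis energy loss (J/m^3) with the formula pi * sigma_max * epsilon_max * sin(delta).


E_loss = pi * sigma_max * epsilon_max * sin(delta)
delta = 32 deg = 0.5585 rad
sin(delta) = 0.5299
E_loss = pi * 290749.0000 * 0.0714 * 0.5299
E_loss = 34560.1821


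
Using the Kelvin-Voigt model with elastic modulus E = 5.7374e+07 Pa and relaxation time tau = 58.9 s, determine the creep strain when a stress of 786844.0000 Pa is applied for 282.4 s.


epsilon(t) = (sigma/E) * (1 - exp(-t/tau))
sigma/E = 786844.0000 / 5.7374e+07 = 0.0137
exp(-t/tau) = exp(-282.4 / 58.9) = 0.0083
epsilon = 0.0137 * (1 - 0.0083)
epsilon = 0.0136


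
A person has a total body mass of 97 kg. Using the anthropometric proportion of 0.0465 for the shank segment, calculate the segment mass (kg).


m_segment = body_mass * fraction
m_segment = 97 * 0.0465
m_segment = 4.5105


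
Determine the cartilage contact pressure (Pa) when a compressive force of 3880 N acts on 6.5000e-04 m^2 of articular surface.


P = F / A
P = 3880 / 6.5000e-04
P = 5.9692e+06


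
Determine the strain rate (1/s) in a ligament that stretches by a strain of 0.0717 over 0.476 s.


strain_rate = delta_strain / delta_t
strain_rate = 0.0717 / 0.476
strain_rate = 0.1506


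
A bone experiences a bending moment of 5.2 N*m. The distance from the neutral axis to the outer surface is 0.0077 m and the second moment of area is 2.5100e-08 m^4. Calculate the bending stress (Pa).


sigma = M * c / I
sigma = 5.2 * 0.0077 / 2.5100e-08
M * c = 0.0400
sigma = 1.5952e+06


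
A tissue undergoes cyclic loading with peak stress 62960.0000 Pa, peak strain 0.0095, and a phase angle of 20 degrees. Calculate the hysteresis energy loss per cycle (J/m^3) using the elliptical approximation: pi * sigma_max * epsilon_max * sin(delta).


E_loss = pi * sigma_max * epsilon_max * sin(delta)
delta = 20 deg = 0.3491 rad
sin(delta) = 0.3420
E_loss = pi * 62960.0000 * 0.0095 * 0.3420
E_loss = 642.6727


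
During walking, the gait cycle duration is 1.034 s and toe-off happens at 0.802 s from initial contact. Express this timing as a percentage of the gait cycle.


pct = (event_time / cycle_time) * 100
pct = (0.802 / 1.034) * 100
ratio = 0.7756
pct = 77.5629


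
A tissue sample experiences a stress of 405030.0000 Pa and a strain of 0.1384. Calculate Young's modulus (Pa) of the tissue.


E = stress / strain
E = 405030.0000 / 0.1384
E = 2.9265e+06


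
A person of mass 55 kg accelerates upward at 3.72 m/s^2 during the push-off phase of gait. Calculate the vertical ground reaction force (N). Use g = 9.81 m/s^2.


GRF = m * (g + a)
GRF = 55 * (9.81 + 3.72)
GRF = 55 * 13.5300
GRF = 744.1500


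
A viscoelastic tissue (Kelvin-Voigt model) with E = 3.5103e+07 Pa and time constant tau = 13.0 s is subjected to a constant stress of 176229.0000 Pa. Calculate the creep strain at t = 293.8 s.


epsilon(t) = (sigma/E) * (1 - exp(-t/tau))
sigma/E = 176229.0000 / 3.5103e+07 = 0.0050
exp(-t/tau) = exp(-293.8 / 13.0) = 1.5309e-10
epsilon = 0.0050 * (1 - 1.5309e-10)
epsilon = 0.0050


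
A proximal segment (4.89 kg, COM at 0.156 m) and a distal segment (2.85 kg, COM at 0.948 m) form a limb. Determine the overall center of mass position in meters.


COM = (m1*x1 + m2*x2) / (m1 + m2)
COM = (4.89*0.156 + 2.85*0.948) / (4.89 + 2.85)
Numerator = 3.4646
Denominator = 7.7400
COM = 0.4476


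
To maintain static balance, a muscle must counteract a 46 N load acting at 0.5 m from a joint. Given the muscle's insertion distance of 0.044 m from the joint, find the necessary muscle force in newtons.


F_muscle = W * d_load / d_muscle
F_muscle = 46 * 0.5 / 0.044
Numerator = 23.0000
F_muscle = 522.7273


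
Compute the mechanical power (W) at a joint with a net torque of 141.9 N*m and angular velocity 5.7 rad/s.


P = M * omega
P = 141.9 * 5.7
P = 808.8300


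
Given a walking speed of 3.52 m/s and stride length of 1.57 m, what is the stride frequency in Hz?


f = v / stride_length
f = 3.52 / 1.57
f = 2.2420


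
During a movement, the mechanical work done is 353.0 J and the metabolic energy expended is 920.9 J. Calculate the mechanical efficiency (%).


eta = (W_mech / E_meta) * 100
eta = (353.0 / 920.9) * 100
ratio = 0.3833
eta = 38.3321


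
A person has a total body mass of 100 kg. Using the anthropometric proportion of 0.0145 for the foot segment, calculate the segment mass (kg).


m_segment = body_mass * fraction
m_segment = 100 * 0.0145
m_segment = 1.4500


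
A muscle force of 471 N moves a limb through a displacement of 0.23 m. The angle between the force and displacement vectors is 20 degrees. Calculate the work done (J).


W = F * d * cos(theta)
theta = 20 deg = 0.3491 rad
cos(theta) = 0.9397
W = 471 * 0.23 * 0.9397
W = 101.7969


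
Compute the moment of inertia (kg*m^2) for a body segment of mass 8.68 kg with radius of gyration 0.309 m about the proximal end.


I = m * k^2
I = 8.68 * 0.309^2
k^2 = 0.0955
I = 0.8288


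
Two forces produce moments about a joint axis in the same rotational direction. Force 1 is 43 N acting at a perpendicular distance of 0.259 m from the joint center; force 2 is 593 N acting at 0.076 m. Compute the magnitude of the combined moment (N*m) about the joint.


M = F1 * d1 + F2 * d2
M = 43 * 0.259 + 593 * 0.076
M = 11.1370 + 45.0680
M = 56.2050


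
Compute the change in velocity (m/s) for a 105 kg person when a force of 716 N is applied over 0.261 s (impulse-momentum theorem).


J = F * dt = 716 * 0.261 = 186.8760 N*s
delta_v = J / m
delta_v = 186.8760 / 105
delta_v = 1.7798


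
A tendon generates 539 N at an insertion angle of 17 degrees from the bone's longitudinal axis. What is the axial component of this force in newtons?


F_eff = F_tendon * cos(theta)
theta = 17 deg = 0.2967 rad
cos(theta) = 0.9563
F_eff = 539 * 0.9563
F_eff = 515.4483


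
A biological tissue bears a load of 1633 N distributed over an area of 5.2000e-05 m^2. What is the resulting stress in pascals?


stress = F / A
stress = 1633 / 5.2000e-05
stress = 3.1404e+07


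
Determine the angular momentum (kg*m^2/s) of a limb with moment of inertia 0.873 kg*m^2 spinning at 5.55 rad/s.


L = I * omega
L = 0.873 * 5.55
L = 4.8451


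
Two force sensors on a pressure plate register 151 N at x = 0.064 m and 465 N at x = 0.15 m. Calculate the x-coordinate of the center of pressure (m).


COP_x = (F1*x1 + F2*x2) / (F1 + F2)
COP_x = (151*0.064 + 465*0.15) / (151 + 465)
Numerator = 79.4140
Denominator = 616
COP_x = 0.1289


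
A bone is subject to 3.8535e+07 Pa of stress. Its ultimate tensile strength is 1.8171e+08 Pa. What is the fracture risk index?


FRI = applied / ultimate
FRI = 3.8535e+07 / 1.8171e+08
FRI = 0.2121


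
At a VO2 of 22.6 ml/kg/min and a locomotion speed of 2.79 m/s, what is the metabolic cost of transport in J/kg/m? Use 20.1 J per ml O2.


Power per kg = VO2 * 20.1 / 60
Power per kg = 22.6 * 20.1 / 60 = 7.5710 W/kg
Cost = power_per_kg / speed
Cost = 7.5710 / 2.79
Cost = 2.7136


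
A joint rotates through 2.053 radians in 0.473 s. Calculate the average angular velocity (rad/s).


omega = delta_theta / delta_t
omega = 2.053 / 0.473
omega = 4.3404


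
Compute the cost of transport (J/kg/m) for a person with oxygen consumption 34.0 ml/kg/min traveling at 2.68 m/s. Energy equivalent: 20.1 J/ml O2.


Power per kg = VO2 * 20.1 / 60
Power per kg = 34.0 * 20.1 / 60 = 11.3900 W/kg
Cost = power_per_kg / speed
Cost = 11.3900 / 2.68
Cost = 4.2500


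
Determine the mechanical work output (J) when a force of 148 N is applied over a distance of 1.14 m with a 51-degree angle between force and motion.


W = F * d * cos(theta)
theta = 51 deg = 0.8901 rad
cos(theta) = 0.6293
W = 148 * 1.14 * 0.6293
W = 106.1789


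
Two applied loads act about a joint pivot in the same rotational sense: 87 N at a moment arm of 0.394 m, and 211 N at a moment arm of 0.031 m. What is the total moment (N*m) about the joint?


M = F1 * d1 + F2 * d2
M = 87 * 0.394 + 211 * 0.031
M = 34.2780 + 6.5410
M = 40.8190


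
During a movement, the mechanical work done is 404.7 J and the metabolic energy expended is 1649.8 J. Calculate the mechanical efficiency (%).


eta = (W_mech / E_meta) * 100
eta = (404.7 / 1649.8) * 100
ratio = 0.2453
eta = 24.5302


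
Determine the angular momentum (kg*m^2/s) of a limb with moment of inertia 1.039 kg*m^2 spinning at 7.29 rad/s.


L = I * omega
L = 1.039 * 7.29
L = 7.5743


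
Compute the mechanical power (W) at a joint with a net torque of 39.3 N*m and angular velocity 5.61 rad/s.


P = M * omega
P = 39.3 * 5.61
P = 220.4730


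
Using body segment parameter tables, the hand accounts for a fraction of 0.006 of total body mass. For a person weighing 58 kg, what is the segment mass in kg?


m_segment = body_mass * fraction
m_segment = 58 * 0.006
m_segment = 0.3480


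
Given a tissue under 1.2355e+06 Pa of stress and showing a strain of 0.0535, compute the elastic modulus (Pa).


E = stress / strain
E = 1.2355e+06 / 0.0535
E = 2.3093e+07


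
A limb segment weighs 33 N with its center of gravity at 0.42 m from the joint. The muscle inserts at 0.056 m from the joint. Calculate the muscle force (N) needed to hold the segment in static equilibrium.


F_muscle = W * d_load / d_muscle
F_muscle = 33 * 0.42 / 0.056
Numerator = 13.8600
F_muscle = 247.5000


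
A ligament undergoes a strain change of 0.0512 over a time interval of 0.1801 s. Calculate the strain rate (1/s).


strain_rate = delta_strain / delta_t
strain_rate = 0.0512 / 0.1801
strain_rate = 0.2843


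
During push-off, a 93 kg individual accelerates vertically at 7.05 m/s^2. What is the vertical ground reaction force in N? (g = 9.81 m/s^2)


GRF = m * (g + a)
GRF = 93 * (9.81 + 7.05)
GRF = 93 * 16.8600
GRF = 1567.9800


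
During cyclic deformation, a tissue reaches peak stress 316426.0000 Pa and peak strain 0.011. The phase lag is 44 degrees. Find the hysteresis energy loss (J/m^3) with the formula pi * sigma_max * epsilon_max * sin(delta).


E_loss = pi * sigma_max * epsilon_max * sin(delta)
delta = 44 deg = 0.7679 rad
sin(delta) = 0.6947
E_loss = pi * 316426.0000 * 0.011 * 0.6947
E_loss = 7596.0181


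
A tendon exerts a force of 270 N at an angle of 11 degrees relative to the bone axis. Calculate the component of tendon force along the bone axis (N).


F_eff = F_tendon * cos(theta)
theta = 11 deg = 0.1920 rad
cos(theta) = 0.9816
F_eff = 270 * 0.9816
F_eff = 265.0393


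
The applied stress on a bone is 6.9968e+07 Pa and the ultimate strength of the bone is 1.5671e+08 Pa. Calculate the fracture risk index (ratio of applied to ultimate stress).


FRI = applied / ultimate
FRI = 6.9968e+07 / 1.5671e+08
FRI = 0.4465
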